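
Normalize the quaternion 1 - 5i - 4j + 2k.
0.1474 - 0.7372i - 0.5898j + 0.2949k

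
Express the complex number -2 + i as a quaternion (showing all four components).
-2 + i + 0j + 0k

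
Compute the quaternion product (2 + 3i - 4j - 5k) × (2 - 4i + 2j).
24 + 8i + 16j - 20k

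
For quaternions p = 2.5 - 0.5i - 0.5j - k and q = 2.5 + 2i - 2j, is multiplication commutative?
No: pq = 6.25 + 1.75i - 8.25j - 0.5k ≠ 6.25 + 5.75i - 4.25j - 4.5k = qp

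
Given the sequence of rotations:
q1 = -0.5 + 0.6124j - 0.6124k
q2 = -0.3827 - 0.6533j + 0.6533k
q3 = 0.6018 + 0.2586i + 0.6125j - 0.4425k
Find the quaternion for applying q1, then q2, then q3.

q2 · q1 = 0.9915 + 0.0923j - 0.0923k
q3 · q2 · q1 = 0.4993 + 0.2407i + 0.6867j - 0.4704k
0.4993 + 0.2407i + 0.6867j - 0.4704k


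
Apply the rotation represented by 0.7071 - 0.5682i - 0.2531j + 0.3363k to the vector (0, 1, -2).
(1.292, -1.139, -1.426)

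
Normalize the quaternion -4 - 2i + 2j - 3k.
-0.6963 - 0.3482i + 0.3482j - 0.5222k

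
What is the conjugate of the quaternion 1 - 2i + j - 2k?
1 + 2i - j + 2k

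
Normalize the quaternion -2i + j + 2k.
-0.6667i + 0.3333j + 0.6667k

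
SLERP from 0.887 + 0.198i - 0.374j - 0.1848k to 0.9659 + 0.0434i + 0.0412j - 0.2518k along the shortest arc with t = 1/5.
0.9186 + 0.1694i - 0.2945j - 0.2018k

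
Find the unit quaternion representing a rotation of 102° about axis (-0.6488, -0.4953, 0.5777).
0.6293 - 0.5042i - 0.3849j + 0.449k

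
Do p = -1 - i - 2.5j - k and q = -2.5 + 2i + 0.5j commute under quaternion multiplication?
No: pq = 5.75 + i + 3.75j + 7k ≠ 5.75 + 7.75j - 2k = qp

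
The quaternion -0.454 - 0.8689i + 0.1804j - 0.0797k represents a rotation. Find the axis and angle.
axis = (-0.9752, 0.2025, -0.0894), θ = 234°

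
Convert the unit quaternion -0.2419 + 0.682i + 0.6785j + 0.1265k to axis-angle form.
axis = (0.7029, 0.6993, 0.1304), θ = 208°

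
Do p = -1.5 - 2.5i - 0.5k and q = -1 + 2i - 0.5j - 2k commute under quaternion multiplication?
No: pq = 5.5 - 0.75i - 5.25j + 4.75k ≠ 5.5 - 0.25i + 6.75j + 2.25k = qp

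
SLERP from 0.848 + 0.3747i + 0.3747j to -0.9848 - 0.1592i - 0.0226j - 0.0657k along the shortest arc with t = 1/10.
0.8698 + 0.3558i + 0.3417j + 0.0068k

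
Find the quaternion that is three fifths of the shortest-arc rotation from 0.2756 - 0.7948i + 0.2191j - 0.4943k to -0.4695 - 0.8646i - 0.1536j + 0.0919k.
-0.1902 - 0.9667i - 0.0012j - 0.1712k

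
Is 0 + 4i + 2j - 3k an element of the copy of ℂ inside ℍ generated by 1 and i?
No. The quaternion 4i + 2j - 3k has j-coefficient y = 2 and k-coefficient z = -3, not both zero, so it does not lie in the complex subalgebra spanned by 1 and i.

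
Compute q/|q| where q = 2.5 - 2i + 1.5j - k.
0.6804 - 0.5443i + 0.4082j - 0.2722k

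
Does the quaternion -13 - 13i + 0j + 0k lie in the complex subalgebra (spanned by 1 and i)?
Yes. The quaternion -13 - 13i has j- and k-coefficients y = z = 0, so it lies in the complex subalgebra spanned by 1 and i.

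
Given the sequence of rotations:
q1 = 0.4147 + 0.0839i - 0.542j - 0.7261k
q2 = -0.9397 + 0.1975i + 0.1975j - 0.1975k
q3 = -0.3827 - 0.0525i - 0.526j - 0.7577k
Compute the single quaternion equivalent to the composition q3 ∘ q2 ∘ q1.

q2 · q1 = -0.4426 - 0.2474i + 0.7181j + 0.4768k
q3 · q2 · q1 = 0.8954 + 0.4112i + 0.1705j - 0.0149k
0.8954 + 0.4112i + 0.1705j - 0.0149k


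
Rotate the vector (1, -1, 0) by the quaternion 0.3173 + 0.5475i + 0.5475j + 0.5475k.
(-0.451, 1.146, -0.695)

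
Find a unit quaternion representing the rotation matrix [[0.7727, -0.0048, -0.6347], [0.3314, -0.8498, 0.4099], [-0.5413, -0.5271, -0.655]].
-0.2588 + 0.9052i + 0.0902j - 0.3248k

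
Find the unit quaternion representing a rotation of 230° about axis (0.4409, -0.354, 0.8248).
-0.4226 + 0.3996i - 0.3208j + 0.7475k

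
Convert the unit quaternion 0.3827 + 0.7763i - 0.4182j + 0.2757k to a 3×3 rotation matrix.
[[0.4982, -0.8603, 0.108], [-0.4383, -0.3573, -0.8248], [0.7481, 0.3636, -0.5551]]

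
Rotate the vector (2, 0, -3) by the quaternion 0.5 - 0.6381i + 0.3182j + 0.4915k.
(1.556, -2.682, -1.84)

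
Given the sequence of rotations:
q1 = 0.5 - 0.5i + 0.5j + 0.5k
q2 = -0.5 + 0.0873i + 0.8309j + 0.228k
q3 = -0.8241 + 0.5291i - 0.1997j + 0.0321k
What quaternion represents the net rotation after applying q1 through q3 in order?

q2 · q1 = -0.7358 + 0.5951i + 0.0078j + 0.3231k
q3 · q2 · q1 = 0.2827 - 0.9445i - 0.0113j - 0.1669k
0.2827 - 0.9445i - 0.0113j - 0.1669k


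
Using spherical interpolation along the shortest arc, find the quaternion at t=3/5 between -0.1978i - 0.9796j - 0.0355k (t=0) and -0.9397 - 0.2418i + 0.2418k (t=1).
-0.7476 - 0.3062i - 0.5637j + 0.1719k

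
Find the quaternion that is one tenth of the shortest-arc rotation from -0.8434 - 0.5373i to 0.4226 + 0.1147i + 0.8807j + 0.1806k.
-0.8467 - 0.5201i - 0.1102j - 0.0226k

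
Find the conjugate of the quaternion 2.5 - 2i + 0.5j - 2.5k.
2.5 + 2i - 0.5j + 2.5k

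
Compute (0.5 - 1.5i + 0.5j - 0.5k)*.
0.5 + 1.5i - 0.5j + 0.5k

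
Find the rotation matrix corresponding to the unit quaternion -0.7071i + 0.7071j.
[[0, -1, 0], [-1, 0, 0], [0, 0, -1]]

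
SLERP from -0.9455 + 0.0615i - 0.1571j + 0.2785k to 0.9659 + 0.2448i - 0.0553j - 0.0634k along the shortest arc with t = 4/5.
-0.9765 - 0.1854i + 0.0124j + 0.1087k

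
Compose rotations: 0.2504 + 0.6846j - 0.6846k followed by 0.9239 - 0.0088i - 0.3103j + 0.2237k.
0.5969 + 0.0571i + 0.5488j - 0.5825k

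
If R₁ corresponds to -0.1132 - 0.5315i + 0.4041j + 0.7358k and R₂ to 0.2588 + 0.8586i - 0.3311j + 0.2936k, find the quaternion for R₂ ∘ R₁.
0.3448 - 0.597i - 0.6457j + 0.3282k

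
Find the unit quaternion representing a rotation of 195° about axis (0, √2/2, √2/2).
-0.1305 + 0.7011j + 0.7011k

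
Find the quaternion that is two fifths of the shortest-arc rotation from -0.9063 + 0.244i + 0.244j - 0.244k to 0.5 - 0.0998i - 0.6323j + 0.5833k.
-0.7862 + 0.1968i + 0.4245j - 0.4036k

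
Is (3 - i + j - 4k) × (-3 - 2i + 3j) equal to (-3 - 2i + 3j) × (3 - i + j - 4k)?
No: pq = -14 + 9i + 14j + 11k ≠ -14 - 15i - 2j + 13k = qp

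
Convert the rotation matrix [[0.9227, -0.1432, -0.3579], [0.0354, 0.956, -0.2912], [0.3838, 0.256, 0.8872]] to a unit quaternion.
0.9703 + 0.141i - 0.1911j + 0.046k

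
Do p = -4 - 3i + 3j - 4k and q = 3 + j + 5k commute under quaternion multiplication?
No: pq = 5 + 10i + 20j - 35k ≠ 5 - 28i - 10j - 29k = qp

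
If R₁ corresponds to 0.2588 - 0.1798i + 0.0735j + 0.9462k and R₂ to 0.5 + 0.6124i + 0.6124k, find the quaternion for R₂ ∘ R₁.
-0.3399 + 0.0236i - 0.6528j + 0.6766k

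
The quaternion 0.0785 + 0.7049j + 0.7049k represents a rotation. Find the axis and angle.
axis = (0, √2/2, √2/2), θ = 171°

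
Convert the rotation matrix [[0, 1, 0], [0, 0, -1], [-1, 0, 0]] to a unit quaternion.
-0.5 - 0.5i - 0.5j + 0.5k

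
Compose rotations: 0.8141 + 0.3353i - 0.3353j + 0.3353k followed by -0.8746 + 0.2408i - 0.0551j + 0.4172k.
-0.9511 + 0.0242i + 0.3075j - 0.0159k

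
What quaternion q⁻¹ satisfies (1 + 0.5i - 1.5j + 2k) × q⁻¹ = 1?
0.1333 - 0.0667i + 0.2j - 0.2667k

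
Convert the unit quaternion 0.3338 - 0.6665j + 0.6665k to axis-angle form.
axis = (0, -√2/2, √2/2), θ = 141°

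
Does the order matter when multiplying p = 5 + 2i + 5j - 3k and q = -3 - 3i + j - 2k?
Yes: pq = -20 - 28i + 3j + 16k ≠ -20 - 14i - 23j - 18k = qp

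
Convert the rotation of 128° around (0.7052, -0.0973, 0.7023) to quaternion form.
0.4384 + 0.6338i - 0.0875j + 0.6312k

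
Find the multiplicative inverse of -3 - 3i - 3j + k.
-0.1071 + 0.1071i + 0.1071j - 0.0357k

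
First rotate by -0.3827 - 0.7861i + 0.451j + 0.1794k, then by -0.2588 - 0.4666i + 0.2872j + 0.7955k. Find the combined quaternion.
-0.54 + 0.0748i - 0.7683j - 0.3355k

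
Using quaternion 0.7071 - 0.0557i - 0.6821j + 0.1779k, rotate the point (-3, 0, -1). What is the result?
(0.966, -0.819, -2.898)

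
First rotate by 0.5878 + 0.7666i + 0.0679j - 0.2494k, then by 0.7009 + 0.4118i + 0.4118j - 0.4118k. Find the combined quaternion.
-0.0344 + 0.7046i + 0.0767j - 0.7046k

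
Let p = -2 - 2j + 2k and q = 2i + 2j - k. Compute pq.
6 - 6i + 6k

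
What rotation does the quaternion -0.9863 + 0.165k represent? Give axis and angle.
axis = (0, 0, 1), θ = 341°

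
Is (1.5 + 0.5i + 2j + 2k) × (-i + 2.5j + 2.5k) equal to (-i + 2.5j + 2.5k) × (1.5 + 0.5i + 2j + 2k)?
No: pq = -9.5 - 1.5i + 0.5j + 7k ≠ -9.5 - 1.5i + 7j + 0.5k = qp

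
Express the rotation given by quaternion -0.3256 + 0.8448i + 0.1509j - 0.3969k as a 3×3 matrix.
[[0.6394, -0.0035, -0.7689], [0.5134, -0.7424, 0.4303], [-0.5723, -0.6699, -0.4729]]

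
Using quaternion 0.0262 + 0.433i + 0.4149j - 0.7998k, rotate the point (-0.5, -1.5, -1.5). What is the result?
(0.716, 1.852, 0.898)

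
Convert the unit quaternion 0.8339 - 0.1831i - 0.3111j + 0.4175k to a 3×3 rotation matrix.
[[0.4578, -0.5824, -0.6717], [0.8102, 0.5843, 0.0456], [0.366, -0.5651, 0.7394]]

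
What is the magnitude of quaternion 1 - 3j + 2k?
√14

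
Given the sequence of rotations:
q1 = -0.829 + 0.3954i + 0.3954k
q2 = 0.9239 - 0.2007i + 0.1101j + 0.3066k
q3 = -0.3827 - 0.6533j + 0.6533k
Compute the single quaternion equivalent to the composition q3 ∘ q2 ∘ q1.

q2 · q1 = -0.8078 + 0.5752i + 0.1093j + 0.0676k
q3 · q2 · q1 = 0.3364 - 0.3357i + 0.8617j - 0.1778k
0.3364 - 0.3357i + 0.8617j - 0.1778k


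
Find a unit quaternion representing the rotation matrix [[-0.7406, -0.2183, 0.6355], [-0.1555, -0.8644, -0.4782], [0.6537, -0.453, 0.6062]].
0.0175 + 0.3597i - 0.2598j + 0.896k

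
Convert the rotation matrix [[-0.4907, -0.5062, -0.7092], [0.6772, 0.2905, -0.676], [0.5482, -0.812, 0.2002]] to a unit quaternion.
-0.5 + 0.068i + 0.6287j - 0.5917k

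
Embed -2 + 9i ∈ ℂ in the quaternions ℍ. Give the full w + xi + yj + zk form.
-2 + 9i + 0j + 0k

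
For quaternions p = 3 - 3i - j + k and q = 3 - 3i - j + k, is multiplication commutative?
Yes: pq = qp = -2 - 18i - 6j + 6k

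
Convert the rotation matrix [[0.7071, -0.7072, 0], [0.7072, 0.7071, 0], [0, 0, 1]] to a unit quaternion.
0.9239 + 0.3827k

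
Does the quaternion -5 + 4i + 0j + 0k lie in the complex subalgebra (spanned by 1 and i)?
Yes. The quaternion -5 + 4i has j- and k-coefficients y = z = 0, so it lies in the complex subalgebra spanned by 1 and i.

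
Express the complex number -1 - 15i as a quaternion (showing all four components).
-1 - 15i + 0j + 0k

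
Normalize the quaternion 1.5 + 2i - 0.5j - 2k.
0.4629 + 0.6172i - 0.1543j - 0.6172k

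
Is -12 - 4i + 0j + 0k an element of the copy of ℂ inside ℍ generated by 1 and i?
Yes. The quaternion -12 - 4i has j- and k-coefficients y = z = 0, so it lies in the complex subalgebra spanned by 1 and i.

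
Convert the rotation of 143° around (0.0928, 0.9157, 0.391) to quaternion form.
0.3173 + 0.088i + 0.8684j + 0.3708k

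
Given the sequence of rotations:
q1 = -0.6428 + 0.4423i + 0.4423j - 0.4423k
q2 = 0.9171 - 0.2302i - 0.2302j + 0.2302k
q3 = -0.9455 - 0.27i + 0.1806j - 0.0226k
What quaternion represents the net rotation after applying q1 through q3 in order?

q2 · q1 = -0.2841 + 0.5536i + 0.5536j - 0.5536k
q3 · q2 · q1 = 0.3056 - 0.5342i - 0.7367j + 0.2804k
0.3056 - 0.5342i - 0.7367j + 0.2804k


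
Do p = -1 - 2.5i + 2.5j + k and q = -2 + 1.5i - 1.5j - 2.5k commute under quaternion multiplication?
No: pq = 12 - 1.25i - 8.25j + 0.5k ≠ 12 + 8.25i + 1.25j + 0.5k = qp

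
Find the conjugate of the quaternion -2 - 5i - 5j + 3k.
-2 + 5i + 5j - 3k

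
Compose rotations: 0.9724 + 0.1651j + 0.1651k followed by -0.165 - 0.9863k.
0.0024 + 0.1628i - 0.0272j - 0.9863k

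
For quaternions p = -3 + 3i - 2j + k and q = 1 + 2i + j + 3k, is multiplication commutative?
No: pq = -10 - 10i - 12j - k ≠ -10 + 4i + 2j - 15k = qp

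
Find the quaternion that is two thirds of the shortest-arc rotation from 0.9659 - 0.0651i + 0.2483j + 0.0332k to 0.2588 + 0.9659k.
0.622 - 0.0282i + 0.1075j + 0.7751k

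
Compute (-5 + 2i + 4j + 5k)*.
-5 - 2i - 4j - 5k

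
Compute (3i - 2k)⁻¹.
-0.2308i + 0.1538k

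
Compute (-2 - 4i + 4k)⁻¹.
-0.0556 + 0.1111i - 0.1111k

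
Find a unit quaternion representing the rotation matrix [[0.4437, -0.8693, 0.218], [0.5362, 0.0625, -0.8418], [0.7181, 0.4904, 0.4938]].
0.7071 + 0.471i - 0.1768j + 0.4969k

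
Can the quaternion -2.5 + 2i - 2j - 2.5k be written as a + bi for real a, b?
No. The quaternion -2.5 + 2i - 2j - 2.5k has j-coefficient y = -2 and k-coefficient z = -2.5, not both zero, so it does not lie in the complex subalgebra spanned by 1 and i.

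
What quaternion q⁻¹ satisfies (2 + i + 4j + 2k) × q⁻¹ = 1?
0.08 - 0.04i - 0.16j - 0.08k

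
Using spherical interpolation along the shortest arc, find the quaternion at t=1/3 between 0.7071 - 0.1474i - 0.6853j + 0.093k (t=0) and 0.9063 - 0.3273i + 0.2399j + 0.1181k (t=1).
0.8732 - 0.2359i - 0.4107j + 0.1144k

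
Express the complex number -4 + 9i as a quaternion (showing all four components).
-4 + 9i + 0j + 0k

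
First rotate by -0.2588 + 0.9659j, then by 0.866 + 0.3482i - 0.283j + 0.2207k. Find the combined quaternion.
0.0492 - 0.3033i + 0.9097j + 0.2792k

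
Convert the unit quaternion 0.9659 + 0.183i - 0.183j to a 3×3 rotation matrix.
[[0.933, -0.067, -0.3535], [-0.067, 0.933, -0.3535], [0.3535, 0.3535, 0.866]]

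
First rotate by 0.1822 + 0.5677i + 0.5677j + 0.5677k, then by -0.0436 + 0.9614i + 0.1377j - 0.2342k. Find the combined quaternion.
-0.4989 + 0.3615i - 0.6784j + 0.4002k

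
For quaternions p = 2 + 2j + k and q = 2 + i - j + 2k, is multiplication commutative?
No: pq = 4 + 7i + 3j + 4k ≠ 4 - 3i + j + 8k = qp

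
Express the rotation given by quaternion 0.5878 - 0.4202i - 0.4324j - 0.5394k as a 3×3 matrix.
[[0.0442, 0.9975, -0.055], [-0.2707, 0.065, 0.9605], [0.9616, -0.0275, 0.2729]]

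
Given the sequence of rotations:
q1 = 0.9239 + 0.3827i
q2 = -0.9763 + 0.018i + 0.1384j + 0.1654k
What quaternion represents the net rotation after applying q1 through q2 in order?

q2 · q1 = -0.9089 - 0.357i + 0.1912j + 0.0998k
-0.9089 - 0.357i + 0.1912j + 0.0998k


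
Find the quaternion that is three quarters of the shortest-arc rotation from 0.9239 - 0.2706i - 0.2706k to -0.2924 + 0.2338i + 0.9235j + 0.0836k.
0.5399 - 0.2828i - 0.7772j - 0.1564k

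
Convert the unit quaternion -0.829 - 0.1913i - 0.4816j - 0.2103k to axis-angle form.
axis = (-0.3421, -0.8612, -0.376), θ = 292°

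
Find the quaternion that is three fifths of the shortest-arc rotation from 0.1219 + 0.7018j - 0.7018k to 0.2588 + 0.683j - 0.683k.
0.2045 + 0.6922j - 0.6922k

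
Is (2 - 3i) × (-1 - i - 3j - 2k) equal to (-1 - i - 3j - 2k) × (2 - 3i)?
No: pq = -5 + i - 12j + 5k ≠ -5 + i - 13k = qp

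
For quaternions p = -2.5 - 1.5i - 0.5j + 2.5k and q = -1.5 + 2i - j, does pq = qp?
No: pq = 6.25 - 0.25i + 8.25j - 1.25k ≠ 6.25 - 5.25i - 1.75j - 6.25k = qp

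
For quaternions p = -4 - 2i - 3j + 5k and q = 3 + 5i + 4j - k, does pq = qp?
No: pq = 15 - 43i - 2j + 26k ≠ 15 - 9i - 48j + 12k = qp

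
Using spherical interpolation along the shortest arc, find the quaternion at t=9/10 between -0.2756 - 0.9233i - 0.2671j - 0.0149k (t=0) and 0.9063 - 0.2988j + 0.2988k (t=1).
-0.9141 - 0.1304i + 0.2508j - 0.2906k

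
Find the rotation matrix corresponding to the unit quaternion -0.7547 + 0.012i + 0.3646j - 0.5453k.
[[0.1394, -0.8143, -0.5634], [0.8318, 0.405, -0.3795], [0.5372, -0.4157, 0.7338]]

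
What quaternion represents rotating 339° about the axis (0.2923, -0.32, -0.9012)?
-0.9833 + 0.0533i - 0.0583j - 0.1642k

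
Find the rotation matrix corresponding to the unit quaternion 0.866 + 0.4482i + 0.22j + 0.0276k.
[[0.9017, 0.1494, 0.4058], [0.245, 0.5967, -0.7641], [-0.3563, 0.7884, 0.5014]]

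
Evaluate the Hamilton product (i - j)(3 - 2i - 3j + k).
-1 + 2i - 4j - 5k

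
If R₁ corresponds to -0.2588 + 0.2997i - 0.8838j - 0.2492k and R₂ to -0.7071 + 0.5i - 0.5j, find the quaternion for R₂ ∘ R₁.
-0.4088 - 0.2167i + 0.8789j - 0.1158k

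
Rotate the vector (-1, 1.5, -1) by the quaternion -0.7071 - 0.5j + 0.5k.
(0.354, 1.957, -0.543)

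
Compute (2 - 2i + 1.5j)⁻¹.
0.1951 + 0.1951i - 0.1463j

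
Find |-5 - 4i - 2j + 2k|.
7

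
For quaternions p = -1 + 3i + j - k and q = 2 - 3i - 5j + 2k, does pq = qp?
No: pq = 14 + 6i + 4j - 16k ≠ 14 + 12i + 10j + 8k = qp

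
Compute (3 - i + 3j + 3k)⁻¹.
0.1071 + 0.0357i - 0.1071j - 0.1071k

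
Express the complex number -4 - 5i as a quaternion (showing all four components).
-4 - 5i + 0j + 0k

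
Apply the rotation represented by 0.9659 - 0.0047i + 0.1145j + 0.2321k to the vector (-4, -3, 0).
(-2.116, -4.466, 0.761)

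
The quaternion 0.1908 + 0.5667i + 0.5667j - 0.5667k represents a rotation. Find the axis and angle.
axis = (√3/3, √3/3, -√3/3), θ = 158°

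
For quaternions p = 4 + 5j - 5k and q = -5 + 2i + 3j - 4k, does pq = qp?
No: pq = -55 + 3i - 23j - k ≠ -55 + 13i - 3j + 19k = qp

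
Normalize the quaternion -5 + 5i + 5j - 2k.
-0.5625 + 0.5625i + 0.5625j - 0.225k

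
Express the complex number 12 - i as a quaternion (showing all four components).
12 - i + 0j + 0k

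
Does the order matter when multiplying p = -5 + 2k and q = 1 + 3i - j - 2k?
Yes: pq = -1 - 13i + 11j + 12k ≠ -1 - 17i - j + 12k = qp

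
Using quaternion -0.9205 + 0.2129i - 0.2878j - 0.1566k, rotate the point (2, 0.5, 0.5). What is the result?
(1.597, 1.003, -0.972)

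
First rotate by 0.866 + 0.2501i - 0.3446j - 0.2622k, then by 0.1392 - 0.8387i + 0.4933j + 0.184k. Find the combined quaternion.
0.5485 - 0.7574i + 0.2053j + 0.2885k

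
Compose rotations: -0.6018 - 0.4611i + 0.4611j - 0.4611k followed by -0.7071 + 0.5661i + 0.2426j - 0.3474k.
0.4145 + 0.0337i - 0.0508j + 0.908k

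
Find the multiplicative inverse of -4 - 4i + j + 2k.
-0.1081 + 0.1081i - 0.027j - 0.0541k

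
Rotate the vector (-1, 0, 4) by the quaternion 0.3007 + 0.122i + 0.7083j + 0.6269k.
(3.105, 2.709, 0.14)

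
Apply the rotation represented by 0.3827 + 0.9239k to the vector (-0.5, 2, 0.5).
(-1.061, -1.768, 0.5)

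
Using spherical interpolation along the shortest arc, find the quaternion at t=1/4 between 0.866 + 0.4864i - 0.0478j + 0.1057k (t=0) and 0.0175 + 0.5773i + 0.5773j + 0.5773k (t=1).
0.7389 + 0.5976i + 0.1453j + 0.2753k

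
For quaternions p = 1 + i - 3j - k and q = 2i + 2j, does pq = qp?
No: pq = 4 + 4i + 8k ≠ 4 + 4j - 8k = qp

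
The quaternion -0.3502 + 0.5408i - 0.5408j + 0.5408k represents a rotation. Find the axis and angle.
axis = (√3/3, -√3/3, √3/3), θ = 221°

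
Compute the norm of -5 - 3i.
√34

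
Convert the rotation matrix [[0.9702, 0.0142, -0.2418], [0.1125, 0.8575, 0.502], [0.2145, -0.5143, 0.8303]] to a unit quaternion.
0.9563 - 0.2657i - 0.1193j + 0.0257k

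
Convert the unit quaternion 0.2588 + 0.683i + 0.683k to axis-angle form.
axis = (√2/2, 0, √2/2), θ = 5π/6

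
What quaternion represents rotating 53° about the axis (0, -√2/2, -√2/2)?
0.8949 - 0.3155j - 0.3155k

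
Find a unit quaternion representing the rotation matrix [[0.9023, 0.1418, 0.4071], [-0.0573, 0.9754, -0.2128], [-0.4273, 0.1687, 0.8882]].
0.9703 + 0.0983i + 0.215j - 0.0513k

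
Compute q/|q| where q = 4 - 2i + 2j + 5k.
0.5714 - 0.2857i + 0.2857j + 0.7143k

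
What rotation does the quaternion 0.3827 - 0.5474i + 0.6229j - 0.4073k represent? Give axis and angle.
axis = (-0.5925, 0.6742, -0.4409), θ = 3π/4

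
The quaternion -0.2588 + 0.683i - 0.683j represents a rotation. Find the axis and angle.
axis = (√2/2, -√2/2, 0), θ = 7π/6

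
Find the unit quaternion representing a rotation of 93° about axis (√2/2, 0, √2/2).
0.6884 + 0.5129i + 0.5129k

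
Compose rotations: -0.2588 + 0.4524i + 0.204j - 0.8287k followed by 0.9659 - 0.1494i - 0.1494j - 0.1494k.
-0.2757 + 0.6299i + 0.0443j - 0.7247k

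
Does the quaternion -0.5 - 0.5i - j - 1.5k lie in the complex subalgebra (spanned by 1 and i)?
No. The quaternion -0.5 - 0.5i - j - 1.5k has j-coefficient y = -1 and k-coefficient z = -1.5, not both zero, so it does not lie in the complex subalgebra spanned by 1 and i.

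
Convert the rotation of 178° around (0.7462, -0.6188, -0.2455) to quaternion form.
0.0175 + 0.7461i - 0.6187j - 0.2455k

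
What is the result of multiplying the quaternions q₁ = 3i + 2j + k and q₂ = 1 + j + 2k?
-4 + 6i - 4j + 4k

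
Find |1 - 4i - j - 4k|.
√34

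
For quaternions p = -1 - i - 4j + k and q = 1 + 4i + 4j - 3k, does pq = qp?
No: pq = 22 + 3i - 7j + 16k ≠ 22 - 13i - 9j - 8k = qp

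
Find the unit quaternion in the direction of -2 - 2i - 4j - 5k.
-0.2857 - 0.2857i - 0.5714j - 0.7143k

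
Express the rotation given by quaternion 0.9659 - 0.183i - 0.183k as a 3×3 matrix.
[[0.933, 0.3535, 0.067], [-0.3535, 0.866, 0.3535], [0.067, -0.3535, 0.933]]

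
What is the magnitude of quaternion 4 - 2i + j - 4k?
√37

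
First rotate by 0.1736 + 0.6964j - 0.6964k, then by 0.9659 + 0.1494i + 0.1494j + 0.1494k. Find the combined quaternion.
0.1677 - 0.1821i + 0.8026j - 0.5427k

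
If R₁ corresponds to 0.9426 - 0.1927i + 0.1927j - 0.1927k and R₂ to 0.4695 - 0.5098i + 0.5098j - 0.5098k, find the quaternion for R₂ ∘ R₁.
0.1478 - 0.571i + 0.571j - 0.571k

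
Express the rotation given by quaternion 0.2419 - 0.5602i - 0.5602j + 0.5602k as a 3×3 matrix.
[[-0.2553, 0.3566, -0.8987], [0.8987, -0.2553, -0.3566], [-0.3566, -0.8987, -0.2553]]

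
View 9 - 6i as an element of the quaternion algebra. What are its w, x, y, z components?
9 - 6i + 0j + 0k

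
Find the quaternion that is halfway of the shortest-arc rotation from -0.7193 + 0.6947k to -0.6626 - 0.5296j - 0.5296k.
-0.928 - 0.3557j + 0.1109k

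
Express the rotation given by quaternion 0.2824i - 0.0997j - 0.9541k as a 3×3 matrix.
[[-0.8405, -0.0563, -0.5389], [-0.0563, -0.9801, 0.1902], [-0.5389, 0.1902, 0.8206]]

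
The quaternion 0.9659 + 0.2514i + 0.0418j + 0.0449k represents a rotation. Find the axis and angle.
axis = (0.9715, 0.1615, 0.1735), θ = π/6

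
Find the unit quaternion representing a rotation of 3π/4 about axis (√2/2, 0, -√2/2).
0.3827 + 0.6533i - 0.6533k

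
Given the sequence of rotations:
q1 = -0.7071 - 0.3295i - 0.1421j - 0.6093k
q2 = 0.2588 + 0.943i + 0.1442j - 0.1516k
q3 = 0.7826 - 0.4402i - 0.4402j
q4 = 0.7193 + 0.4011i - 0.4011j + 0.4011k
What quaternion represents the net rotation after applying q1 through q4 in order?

q2 · q1 = 0.0558 - 0.8615i + 0.4858j - 0.137k
q3 · q2 · q1 = -0.1217 - 0.6385i + 0.2953j - 0.7003k
q4 · q3 · q2 · q1 = 0.5679 - 0.3456i + 0.286j - 0.6902k
0.5679 - 0.3456i + 0.286j - 0.6902k


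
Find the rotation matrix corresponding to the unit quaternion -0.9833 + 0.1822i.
[[1, 0, 0], [0, 0.9336, 0.3583], [0, -0.3583, 0.9336]]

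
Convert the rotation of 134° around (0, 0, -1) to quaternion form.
0.3907 - 0.9205k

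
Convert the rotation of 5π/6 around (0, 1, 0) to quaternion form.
0.2588 + 0.9659j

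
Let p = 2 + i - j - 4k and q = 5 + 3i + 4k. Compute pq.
23 + 7i - 21j - 9k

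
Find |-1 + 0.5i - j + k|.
1.803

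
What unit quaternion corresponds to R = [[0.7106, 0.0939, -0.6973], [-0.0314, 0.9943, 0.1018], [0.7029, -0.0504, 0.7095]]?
0.9239 - 0.0412i - 0.3789j - 0.0339k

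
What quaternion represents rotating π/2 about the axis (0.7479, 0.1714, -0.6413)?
0.7071 + 0.5288i + 0.1212j - 0.4535k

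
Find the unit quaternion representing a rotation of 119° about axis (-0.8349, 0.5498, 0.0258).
0.5075 - 0.7194i + 0.4737j + 0.0222k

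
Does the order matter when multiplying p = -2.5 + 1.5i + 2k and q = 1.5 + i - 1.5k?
Yes: pq = -2.25 - 0.25i + 4.25j + 6.75k ≠ -2.25 - 0.25i - 4.25j + 6.75k = qp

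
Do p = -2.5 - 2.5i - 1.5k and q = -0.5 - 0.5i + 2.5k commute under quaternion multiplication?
No: pq = 3.75 + 2.5i + 7j - 5.5k ≠ 3.75 + 2.5i - 7j - 5.5k = qp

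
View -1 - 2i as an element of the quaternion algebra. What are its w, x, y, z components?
-1 - 2i + 0j + 0k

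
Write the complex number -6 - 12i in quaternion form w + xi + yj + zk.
-6 - 12i + 0j + 0k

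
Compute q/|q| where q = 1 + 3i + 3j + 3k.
0.189 + 0.5669i + 0.5669j + 0.5669k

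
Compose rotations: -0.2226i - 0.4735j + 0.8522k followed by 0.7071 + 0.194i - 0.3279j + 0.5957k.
-0.6197 - 0.1548i - 0.6327j + 0.4377k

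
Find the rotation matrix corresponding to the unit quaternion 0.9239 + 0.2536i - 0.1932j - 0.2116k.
[[0.8358, 0.293, -0.4643], [-0.489, 0.7818, -0.3868], [0.2497, 0.5504, 0.7967]]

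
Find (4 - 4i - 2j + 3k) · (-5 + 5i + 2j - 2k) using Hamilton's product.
10 + 38i + 25j - 21k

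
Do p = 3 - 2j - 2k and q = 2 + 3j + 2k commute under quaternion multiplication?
No: pq = 16 + 2i + 5j + 2k ≠ 16 - 2i + 5j + 2k = qp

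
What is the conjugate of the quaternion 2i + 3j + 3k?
-2i - 3j - 3k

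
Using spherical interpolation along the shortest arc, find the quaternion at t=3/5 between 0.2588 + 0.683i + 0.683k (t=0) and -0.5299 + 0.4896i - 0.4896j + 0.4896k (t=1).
-0.2363 + 0.6464i - 0.3293j + 0.6464k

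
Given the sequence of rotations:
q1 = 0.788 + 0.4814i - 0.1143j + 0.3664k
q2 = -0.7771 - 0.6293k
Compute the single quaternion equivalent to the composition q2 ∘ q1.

q2 · q1 = -0.3818 - 0.446i - 0.2141j - 0.7806k
-0.3818 - 0.446i - 0.2141j - 0.7806k


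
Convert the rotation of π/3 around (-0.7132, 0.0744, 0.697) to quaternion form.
0.866 - 0.3566i + 0.0372j + 0.3485k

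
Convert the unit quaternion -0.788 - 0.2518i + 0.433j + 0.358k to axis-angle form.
axis = (-0.409, 0.7033, 0.5815), θ = 284°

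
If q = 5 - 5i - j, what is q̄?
5 + 5i + j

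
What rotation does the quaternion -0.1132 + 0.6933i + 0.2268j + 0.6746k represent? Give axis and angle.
axis = (0.6978, 0.2283, 0.679), θ = 193°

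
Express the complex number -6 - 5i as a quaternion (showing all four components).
-6 - 5i + 0j + 0k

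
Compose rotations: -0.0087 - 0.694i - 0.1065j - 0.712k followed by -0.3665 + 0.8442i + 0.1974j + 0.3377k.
0.8505 + 0.1424i + 0.404j + 0.3051k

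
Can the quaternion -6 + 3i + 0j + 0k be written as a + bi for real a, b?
Yes. The quaternion -6 + 3i has j- and k-coefficients y = z = 0, so it lies in the complex subalgebra spanned by 1 and i.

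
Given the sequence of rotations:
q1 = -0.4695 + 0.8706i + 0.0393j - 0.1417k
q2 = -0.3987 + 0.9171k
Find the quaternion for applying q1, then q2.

q2 · q1 = 0.3171 - 0.3832i + 0.7828j - 0.3741k
0.3171 - 0.3832i + 0.7828j - 0.3741k


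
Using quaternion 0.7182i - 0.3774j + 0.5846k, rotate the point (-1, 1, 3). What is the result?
(1.945, -1.497, -2.23)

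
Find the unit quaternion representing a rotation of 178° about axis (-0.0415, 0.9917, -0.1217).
0.0175 - 0.0415i + 0.9915j - 0.1217k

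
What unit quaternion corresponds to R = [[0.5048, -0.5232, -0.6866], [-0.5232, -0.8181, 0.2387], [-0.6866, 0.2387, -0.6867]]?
0.8674i - 0.3016j - 0.3958k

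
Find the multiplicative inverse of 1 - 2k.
0.2 + 0.4k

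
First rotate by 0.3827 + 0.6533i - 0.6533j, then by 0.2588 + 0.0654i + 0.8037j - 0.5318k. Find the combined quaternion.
0.5814 - 0.1533i - 0.2089j - 0.7713k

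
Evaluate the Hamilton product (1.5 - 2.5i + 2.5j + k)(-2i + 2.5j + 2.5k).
-13.75 + 0.75i + 8j + 2.5k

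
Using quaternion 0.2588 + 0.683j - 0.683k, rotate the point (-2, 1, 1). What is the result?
(2.439, -0.159, -0.159)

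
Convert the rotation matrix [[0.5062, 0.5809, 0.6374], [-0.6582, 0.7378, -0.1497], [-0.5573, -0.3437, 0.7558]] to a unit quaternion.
0.866 - 0.056i + 0.3449j - 0.3577k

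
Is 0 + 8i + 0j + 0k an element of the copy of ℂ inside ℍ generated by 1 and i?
Yes. The quaternion 8i has j- and k-coefficients y = z = 0, so it lies in the complex subalgebra spanned by 1 and i.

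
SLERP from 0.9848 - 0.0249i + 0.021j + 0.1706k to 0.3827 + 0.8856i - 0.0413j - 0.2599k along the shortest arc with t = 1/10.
0.9873 + 0.093i + 0.0145j + 0.1281k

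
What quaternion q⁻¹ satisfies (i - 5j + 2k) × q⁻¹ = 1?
-0.0333i + 0.1667j - 0.0667k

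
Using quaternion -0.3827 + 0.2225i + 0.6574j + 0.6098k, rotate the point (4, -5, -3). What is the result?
(-5.533, -4.399, -0.169)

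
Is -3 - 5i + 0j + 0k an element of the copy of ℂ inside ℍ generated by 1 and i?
Yes. The quaternion -3 - 5i has j- and k-coefficients y = z = 0, so it lies in the complex subalgebra spanned by 1 and i.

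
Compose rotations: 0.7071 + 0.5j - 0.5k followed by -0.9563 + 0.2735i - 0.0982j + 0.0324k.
-0.6109 + 0.2263i - 0.4108j + 0.6378k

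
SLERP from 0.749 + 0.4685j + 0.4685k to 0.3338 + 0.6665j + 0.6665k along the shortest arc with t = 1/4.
0.6594 + 0.5316j + 0.5316k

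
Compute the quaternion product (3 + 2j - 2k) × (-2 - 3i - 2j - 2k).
-6 - 17i - 4j + 4k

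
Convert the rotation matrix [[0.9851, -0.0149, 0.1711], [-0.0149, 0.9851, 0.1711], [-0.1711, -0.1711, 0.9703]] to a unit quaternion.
0.9925 - 0.0862i + 0.0862j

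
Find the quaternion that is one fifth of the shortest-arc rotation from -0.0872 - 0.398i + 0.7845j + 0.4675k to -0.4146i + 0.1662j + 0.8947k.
-0.0724 - 0.422i + 0.6882j + 0.5857k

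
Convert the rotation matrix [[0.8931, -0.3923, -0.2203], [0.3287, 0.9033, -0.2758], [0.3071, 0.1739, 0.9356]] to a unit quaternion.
0.9659 + 0.1164i - 0.1365j + 0.1866k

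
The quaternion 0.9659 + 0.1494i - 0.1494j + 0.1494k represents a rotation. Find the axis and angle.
axis = (√3/3, -√3/3, √3/3), θ = π/6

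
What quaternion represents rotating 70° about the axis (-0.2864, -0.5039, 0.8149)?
0.8192 - 0.1643i - 0.289j + 0.4674k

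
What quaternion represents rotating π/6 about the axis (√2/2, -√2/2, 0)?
0.9659 + 0.183i - 0.183j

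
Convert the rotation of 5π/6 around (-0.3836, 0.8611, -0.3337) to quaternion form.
0.2588 - 0.3705i + 0.8318j - 0.3223k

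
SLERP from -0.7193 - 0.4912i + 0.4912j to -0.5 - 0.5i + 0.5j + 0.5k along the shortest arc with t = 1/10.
-0.7064 - 0.4991i + 0.4991j + 0.0526k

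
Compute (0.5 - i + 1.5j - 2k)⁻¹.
0.0667 + 0.1333i - 0.2j + 0.2667k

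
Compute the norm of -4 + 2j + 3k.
√29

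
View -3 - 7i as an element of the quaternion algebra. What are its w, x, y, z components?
-3 - 7i + 0j + 0k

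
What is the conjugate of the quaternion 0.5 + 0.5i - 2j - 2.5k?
0.5 - 0.5i + 2j + 2.5k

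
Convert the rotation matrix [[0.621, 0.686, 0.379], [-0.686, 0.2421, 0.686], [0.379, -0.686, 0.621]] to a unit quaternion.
0.7881 - 0.4353i - 0.4353k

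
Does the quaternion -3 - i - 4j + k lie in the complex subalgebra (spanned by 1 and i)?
No. The quaternion -3 - i - 4j + k has j-coefficient y = -4 and k-coefficient z = 1, not both zero, so it does not lie in the complex subalgebra spanned by 1 and i.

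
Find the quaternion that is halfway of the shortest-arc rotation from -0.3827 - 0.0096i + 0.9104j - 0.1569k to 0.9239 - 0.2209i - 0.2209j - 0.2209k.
-0.7499 + 0.1213i + 0.6493j + 0.0367k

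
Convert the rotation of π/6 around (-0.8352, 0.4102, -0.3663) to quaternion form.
0.9659 - 0.2162i + 0.1062j - 0.0948k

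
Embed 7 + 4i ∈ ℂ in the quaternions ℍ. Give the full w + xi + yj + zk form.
7 + 4i + 0j + 0k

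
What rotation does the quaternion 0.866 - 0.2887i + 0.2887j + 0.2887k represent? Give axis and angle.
axis = (-√3/3, √3/3, √3/3), θ = π/3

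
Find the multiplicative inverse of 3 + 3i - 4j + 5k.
0.0508 - 0.0508i + 0.0678j - 0.0847k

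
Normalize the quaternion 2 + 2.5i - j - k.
0.5714 + 0.7143i - 0.2857j - 0.2857k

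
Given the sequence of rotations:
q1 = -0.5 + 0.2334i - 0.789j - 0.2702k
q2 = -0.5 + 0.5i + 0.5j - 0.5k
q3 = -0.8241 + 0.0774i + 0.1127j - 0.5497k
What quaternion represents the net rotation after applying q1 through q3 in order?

q2 · q1 = 0.3927 - 0.8963i + 0.1629j - 0.1261k
q3 · q2 · q1 = -0.3419 + 0.8444i + 0.4125j + 0.0017k
-0.3419 + 0.8444i + 0.4125j + 0.0017k


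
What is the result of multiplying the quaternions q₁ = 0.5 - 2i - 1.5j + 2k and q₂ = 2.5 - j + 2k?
-4.25 - 6i - 0.25j + 8k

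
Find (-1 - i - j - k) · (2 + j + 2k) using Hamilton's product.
1 - 3i - j - 5k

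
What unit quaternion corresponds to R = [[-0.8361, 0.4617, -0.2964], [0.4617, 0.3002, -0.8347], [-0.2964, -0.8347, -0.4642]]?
0.2863i + 0.8063j - 0.5176k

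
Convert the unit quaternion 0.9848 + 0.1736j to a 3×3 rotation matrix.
[[0.9397, 0, 0.3419], [0, 1, 0], [-0.3419, 0, 0.9397]]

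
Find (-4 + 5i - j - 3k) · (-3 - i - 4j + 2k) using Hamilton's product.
19 - 25i + 12j - 20k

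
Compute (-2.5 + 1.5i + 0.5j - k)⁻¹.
-0.2564 - 0.1538i - 0.0513j + 0.1026k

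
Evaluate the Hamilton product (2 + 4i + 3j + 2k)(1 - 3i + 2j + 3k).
2 + 3i - 11j + 25k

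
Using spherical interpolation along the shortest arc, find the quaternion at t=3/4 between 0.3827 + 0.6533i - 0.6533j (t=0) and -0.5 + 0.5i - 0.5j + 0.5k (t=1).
-0.2952 + 0.6098i - 0.6098j + 0.4114k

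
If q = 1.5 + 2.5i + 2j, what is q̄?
1.5 - 2.5i - 2j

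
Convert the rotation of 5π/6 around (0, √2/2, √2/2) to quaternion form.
0.2588 + 0.683j + 0.683k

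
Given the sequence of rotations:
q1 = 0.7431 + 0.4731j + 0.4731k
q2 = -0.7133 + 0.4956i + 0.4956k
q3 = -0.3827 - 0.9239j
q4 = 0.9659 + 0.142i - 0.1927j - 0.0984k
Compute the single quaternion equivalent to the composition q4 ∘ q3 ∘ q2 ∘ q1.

q2 · q1 = -0.7645 + 0.1338i - 0.5719j + 0.2653k
q3 · q2 · q1 = -0.2358 - 0.2963i + 0.9252j + 0.0221k
q4 · q3 · q2 · q1 = -0.0052 - 0.2329i + 0.9651j + 0.1188k
-0.0052 - 0.2329i + 0.9651j + 0.1188k


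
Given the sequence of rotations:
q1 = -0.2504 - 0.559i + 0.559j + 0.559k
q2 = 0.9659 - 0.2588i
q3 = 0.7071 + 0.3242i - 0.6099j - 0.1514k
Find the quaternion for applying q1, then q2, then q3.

q2 · q1 = -0.3865 - 0.4751i + 0.6846j + 0.3953k
q3 · q2 · q1 = 0.3581 - 0.5987i + 0.6636j + 0.2702k
0.3581 - 0.5987i + 0.6636j + 0.2702k


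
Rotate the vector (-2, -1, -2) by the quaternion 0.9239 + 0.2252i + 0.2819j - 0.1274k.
(-2.907, 0.327, -0.667)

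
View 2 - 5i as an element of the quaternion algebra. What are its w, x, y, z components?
2 - 5i + 0j + 0k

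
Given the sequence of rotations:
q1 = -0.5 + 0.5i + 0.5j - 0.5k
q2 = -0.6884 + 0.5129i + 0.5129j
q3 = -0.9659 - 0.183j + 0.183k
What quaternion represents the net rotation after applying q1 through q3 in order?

q2 · q1 = -0.1687 - 0.8571i - 0.3442j + 0.3442k
q3 · q2 · q1 = 0.037 + 0.8279i + 0.2065j - 0.5202k
0.037 + 0.8279i + 0.2065j - 0.5202k


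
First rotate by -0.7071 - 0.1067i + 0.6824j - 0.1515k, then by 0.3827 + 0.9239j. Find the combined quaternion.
-0.9011 - 0.1808i - 0.3921j + 0.0406k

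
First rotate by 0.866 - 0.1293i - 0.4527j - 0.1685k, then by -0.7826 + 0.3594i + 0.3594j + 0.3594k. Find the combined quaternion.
-0.408 + 0.5146i + 0.6796j + 0.3269k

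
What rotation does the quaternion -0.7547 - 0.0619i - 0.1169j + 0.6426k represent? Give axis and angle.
axis = (-0.0943, -0.1782, 0.9795), θ = 278°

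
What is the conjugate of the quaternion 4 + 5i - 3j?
4 - 5i + 3j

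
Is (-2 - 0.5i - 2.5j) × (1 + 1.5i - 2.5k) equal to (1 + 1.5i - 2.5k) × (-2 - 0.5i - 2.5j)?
No: pq = -1.25 + 2.75i - 3.75j + 8.75k ≠ -1.25 - 9.75i - 1.25j + 1.25k = qp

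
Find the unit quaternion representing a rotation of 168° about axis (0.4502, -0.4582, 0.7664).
0.1045 + 0.4477i - 0.4557j + 0.7622k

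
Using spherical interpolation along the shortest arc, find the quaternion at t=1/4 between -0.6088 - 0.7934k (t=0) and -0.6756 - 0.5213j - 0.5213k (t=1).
-0.6478 - 0.138j - 0.7492k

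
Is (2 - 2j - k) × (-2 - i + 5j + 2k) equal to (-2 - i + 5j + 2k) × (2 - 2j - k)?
No: pq = 8 - i + 15j + 4k ≠ 8 - 3i + 13j + 8k = qp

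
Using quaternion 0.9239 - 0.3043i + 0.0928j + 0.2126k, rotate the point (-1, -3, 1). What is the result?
(0.498, -1.908, 2.667)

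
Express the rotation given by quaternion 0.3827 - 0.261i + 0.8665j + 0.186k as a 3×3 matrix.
[[-0.5708, -0.5947, 0.5661], [-0.3099, 0.7946, 0.5221], [-0.7603, 0.1226, -0.6379]]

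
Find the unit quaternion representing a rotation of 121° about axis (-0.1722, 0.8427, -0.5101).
0.4924 - 0.1499i + 0.7334j - 0.444k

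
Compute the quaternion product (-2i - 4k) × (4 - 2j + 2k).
8 - 16i + 4j - 12k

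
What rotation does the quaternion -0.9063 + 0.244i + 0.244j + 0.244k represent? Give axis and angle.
axis = (√3/3, √3/3, √3/3), θ = 310°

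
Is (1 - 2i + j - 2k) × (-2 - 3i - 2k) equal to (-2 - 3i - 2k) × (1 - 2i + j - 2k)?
No: pq = -12 - i + 5k ≠ -12 + 3i - 4j - k = qp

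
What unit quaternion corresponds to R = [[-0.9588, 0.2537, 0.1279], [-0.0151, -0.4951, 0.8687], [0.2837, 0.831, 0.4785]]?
-0.0785 + 0.1202i + 0.4963j + 0.8562k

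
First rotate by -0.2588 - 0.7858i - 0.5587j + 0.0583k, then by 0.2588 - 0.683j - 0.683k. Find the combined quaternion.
-0.4088 - 0.6248i + 0.5689j - 0.3449k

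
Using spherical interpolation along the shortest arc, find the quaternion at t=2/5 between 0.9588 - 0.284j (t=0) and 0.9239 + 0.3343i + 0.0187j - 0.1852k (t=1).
0.9731 + 0.1384i - 0.1672j - 0.0767k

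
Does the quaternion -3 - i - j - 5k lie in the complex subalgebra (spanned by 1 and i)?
No. The quaternion -3 - i - j - 5k has j-coefficient y = -1 and k-coefficient z = -5, not both zero, so it does not lie in the complex subalgebra spanned by 1 and i.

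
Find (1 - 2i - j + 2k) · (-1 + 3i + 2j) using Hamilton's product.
7 + i + 9j - 3k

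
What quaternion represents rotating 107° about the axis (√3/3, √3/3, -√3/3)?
0.5948 + 0.4641i + 0.4641j - 0.4641k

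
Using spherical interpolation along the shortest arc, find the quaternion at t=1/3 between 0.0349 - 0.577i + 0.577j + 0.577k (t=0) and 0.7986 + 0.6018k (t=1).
0.3586 - 0.4425i + 0.4425j + 0.6926k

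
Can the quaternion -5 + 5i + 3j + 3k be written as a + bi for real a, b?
No. The quaternion -5 + 5i + 3j + 3k has j-coefficient y = 3 and k-coefficient z = 3, not both zero, so it does not lie in the complex subalgebra spanned by 1 and i.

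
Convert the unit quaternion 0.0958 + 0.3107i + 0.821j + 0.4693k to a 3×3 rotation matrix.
[[-0.7886, 0.4203, 0.4489], [0.6001, 0.3664, 0.7111], [0.1343, 0.8301, -0.5412]]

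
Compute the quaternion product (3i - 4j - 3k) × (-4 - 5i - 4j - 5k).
-16 - 4i + 46j - 20k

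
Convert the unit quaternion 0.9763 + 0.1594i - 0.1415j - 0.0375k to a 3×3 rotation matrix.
[[0.9571, 0.0281, -0.2882], [-0.1183, 0.9464, -0.3006], [0.2643, 0.3219, 0.9091]]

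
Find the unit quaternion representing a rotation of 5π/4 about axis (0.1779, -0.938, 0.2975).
-0.3827 + 0.1644i - 0.8666j + 0.2749k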